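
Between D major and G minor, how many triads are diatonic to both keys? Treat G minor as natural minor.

Diatonic triads of D major: D (I), Em (ii), F#m (iii), G (IV), A (V), Bm (vi), C#dim (vii°).
Diatonic triads of G minor (natural minor): Gm (i), Adim (ii°), Bb (III), Cm (iv), Dm (v), Eb (VI), F (VII).
No triad has the same root and quality in both keys.

0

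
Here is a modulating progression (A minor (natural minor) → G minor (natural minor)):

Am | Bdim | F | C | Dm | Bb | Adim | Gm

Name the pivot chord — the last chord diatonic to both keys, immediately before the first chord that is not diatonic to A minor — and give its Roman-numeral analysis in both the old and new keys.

Dm — iv in A minor, v in G minor

Chords diatonic to A minor: Am, Bdim, C, Dm, Em, F, G.
Reading the progression, the first chord not in that set is Bb, so the modulation leaves A minor there.
The chord immediately before Bb is Dm, which is diatonic to both keys: iv in A minor and v in G minor.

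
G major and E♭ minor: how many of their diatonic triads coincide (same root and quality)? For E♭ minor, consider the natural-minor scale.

0

Diatonic triads of G major: G (I), Am (ii), Bm (iii), C (IV), D (V), Em (vi), F♯dim (vii°).
Diatonic triads of E♭ minor (natural minor): E♭m (i), Fdim (ii°), G♭ (III), A♭m (iv), B♭m (v), C♭ (VI), D♭ (VII).
No triad has the same root and quality in both keys.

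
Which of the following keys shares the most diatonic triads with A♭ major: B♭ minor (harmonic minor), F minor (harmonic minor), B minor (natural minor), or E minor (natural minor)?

Triads of A♭ major: A♭ (I), B♭m (ii), Cm (iii), D♭ (IV), E♭ (V), Fm (vi), Gdim (vii°).
B♭ minor (harmonic minor) shares 1: B♭m.
F minor (harmonic minor) shares 4: B♭m, D♭, Fm, Gdim.
B minor (natural minor) shares 0: none.
E minor (natural minor) shares 0: none.
The most common triads (4) are shared with F minor.

F minor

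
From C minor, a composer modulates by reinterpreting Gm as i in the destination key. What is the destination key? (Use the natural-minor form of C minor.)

The numeral i denotes a minor triad on scale degree 1. With G on degree 1, the tonic of the new key is G.
Degree 1 carries a minor triad in minor keys, so the destination is G minor.
Check: the diatonic triads of G minor (natural minor) are Gm (i), Adim (ii°), Bb (III), Cm (iv), Dm (v), Eb (VI), F (VII) — Gm is indeed i.

G minor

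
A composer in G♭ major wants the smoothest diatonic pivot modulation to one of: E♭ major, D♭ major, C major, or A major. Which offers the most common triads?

D♭ major

Triads of G♭ major: G♭ major (I), A♭ minor (ii), B♭ minor (iii), C♭ major (IV), D♭ major (V), E♭ minor (vi), F diminished (vii°).
E♭ major shares 0: none.
D♭ major shares 4: G♭, B♭m, D♭, E♭m.
C major shares 0: none.
A major shares 0: none.
The most common triads (4) are shared with D♭ major.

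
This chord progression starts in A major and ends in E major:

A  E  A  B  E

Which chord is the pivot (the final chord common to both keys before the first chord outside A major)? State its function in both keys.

A — I in A major, IV in E major

Chords diatonic to A major: A, Bm, C#m, D, E, F#m, G#dim.
Reading the progression, the first chord not in that set is B, so the modulation leaves A major there.
The chord immediately before B is A, which is diatonic to both keys: I in A major and IV in E major.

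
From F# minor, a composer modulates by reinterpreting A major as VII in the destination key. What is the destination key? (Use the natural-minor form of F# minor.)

The numeral VII denotes a major triad on scale degree 7. With A on degree 7, the tonic of the new key is B.
Degree 7 carries a major triad in natural-minor keys, so the destination is B minor.
Check: the diatonic triads of B minor (natural minor) are Bm (i), C#dim (ii°), D (III), Em (iv), F#m (v), G (VI), A (VII) — A major is indeed VII.

B minor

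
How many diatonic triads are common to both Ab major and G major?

Diatonic triads of Ab major: Ab (I), Bbm (ii), Cm (iii), Db (IV), Eb (V), Fm (vi), Gdim (vii°).
Diatonic triads of G major: G (I), Am (ii), Bm (iii), C (IV), D (V), Em (vi), F#dim (vii°).
No triad has the same root and quality in both keys.

0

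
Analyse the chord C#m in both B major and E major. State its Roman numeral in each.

ii in B major; vi in E major

The scale of B major is B C# D# E F# G# A#; C# is degree 2, and the triad built there (C#-E-G#) is minor, so it is ii.
The scale of E major is E F# G# A B C# D#; C# is degree 6, and the triad built there (C#-E-G#) is minor, so it is vi.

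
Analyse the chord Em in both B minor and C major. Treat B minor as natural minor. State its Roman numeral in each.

The scale of B minor (natural minor) is B C# D E F# G A; E is degree 4, and the triad built there (E-G-B) is minor, so it is iv.
The scale of C major is C D E F G A B; E is degree 3, and the triad built there (E-G-B) is minor, so it is iii.

iv in B minor; iii in C major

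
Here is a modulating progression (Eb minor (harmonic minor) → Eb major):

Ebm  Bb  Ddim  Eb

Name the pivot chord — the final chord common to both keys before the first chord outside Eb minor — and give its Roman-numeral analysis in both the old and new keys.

Chords diatonic to Eb minor: Ebm, Fdim, Gbaug, Abm, Bb, Cb, Ddim.
Reading the progression, the first chord not in that set is Eb, so the modulation leaves Eb minor there.
The chord immediately before Eb is Ddim, which is diatonic to both keys: vii° in Eb minor and vii° in Eb major.

Ddim — vii° in Eb minor, vii° in Eb major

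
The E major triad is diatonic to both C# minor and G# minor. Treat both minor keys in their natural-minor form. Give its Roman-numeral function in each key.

The scale of C# minor (natural minor) is C# D# E F# G# A B; E is degree 3, and the triad built there (E-G#-B) is major, so it is III.
The scale of G# minor (natural minor) is G# A# B C# D# E F#; E is degree 6, and the triad built there (E-G#-B) is major, so it is VI.

III in C# minor; VI in G# minor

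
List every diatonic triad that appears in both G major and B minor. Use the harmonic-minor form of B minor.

G, Bm, Em

Triads in G major: G major (I), A minor (ii), B minor (iii), C major (IV), D major (V), E minor (vi), F# diminished (vii°).
Triads in B minor (harmonic minor): B minor (i), C# diminished (ii°), D augmented (III+), E minor (iv), F# major (V), G major (VI), A# diminished (vii°).
Shared triads with their functions: G major (I in G major, VI in B minor); B minor (iii in G major, i in B minor); E minor (vi in G major, iv in B minor).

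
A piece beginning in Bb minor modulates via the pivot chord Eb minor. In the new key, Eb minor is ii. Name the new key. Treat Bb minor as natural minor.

Db major

The numeral ii denotes a minor triad on scale degree 2. With Eb on degree 2, the tonic of the new key is Db.
Degree 2 carries a minor triad in major keys, so the destination is Db major.
Check: the diatonic triads of Db major are Db (I), Ebm (ii), Fm (iii), Gb (IV), Ab (V), Bbm (vi), Cdim (vii°) — Eb minor is indeed ii.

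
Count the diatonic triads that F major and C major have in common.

4

Diatonic triads of F major: F (I), Gm (ii), Am (iii), Bb (IV), C (V), Dm (vi), Edim (vii°).
Diatonic triads of C major: C (I), Dm (ii), Em (iii), F (IV), G (V), Am (vi), Bdim (vii°).
Matching root and quality in both lists: F, Am, C, Dm.
That gives 4 common triads.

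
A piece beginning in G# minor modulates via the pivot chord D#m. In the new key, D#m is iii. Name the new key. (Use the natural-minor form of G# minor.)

The numeral iii denotes a minor triad on scale degree 3. With D# on degree 3, the tonic of the new key is B.
Degree 3 carries a minor triad in major keys, so the destination is B major.
Check: the diatonic triads of B major are B (I), C#m (ii), D#m (iii), E (IV), F# (V), G#m (vi), A#dim (vii°) — D#m is indeed iii.

B major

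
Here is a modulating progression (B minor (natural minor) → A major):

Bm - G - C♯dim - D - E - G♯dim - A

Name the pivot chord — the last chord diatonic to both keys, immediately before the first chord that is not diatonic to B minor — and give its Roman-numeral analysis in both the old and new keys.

D — III in B minor, IV in A major

Chords diatonic to B minor: Bm, C♯dim, D, Em, F♯m, G, A.
Reading the progression, the first chord not in that set is E, so the modulation leaves B minor there.
The chord immediately before E is D, which is diatonic to both keys: III in B minor and IV in A major.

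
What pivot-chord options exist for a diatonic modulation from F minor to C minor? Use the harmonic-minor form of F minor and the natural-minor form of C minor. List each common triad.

Triads in F minor (harmonic minor): Fm (i), Gdim (ii°), A♭aug (III+), B♭m (iv), C (V), D♭ (VI), Edim (vii°).
Triads in C minor (natural minor): Cm (i), Ddim (ii°), E♭ (III), Fm (iv), Gm (v), A♭ (VI), B♭ (VII).
Shared triads with their functions: Fm (i in F minor, iv in C minor).

Fm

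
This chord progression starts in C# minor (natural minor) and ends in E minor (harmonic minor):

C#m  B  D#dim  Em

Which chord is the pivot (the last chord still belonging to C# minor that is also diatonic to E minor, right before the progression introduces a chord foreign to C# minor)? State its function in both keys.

Chords diatonic to C# minor: C#m, D#dim, E, F#m, G#m, A, B.
Reading the progression, the first chord not in that set is Em, so the modulation leaves C# minor there.
The chord immediately before Em is D#dim, which is diatonic to both keys: ii° in C# minor and vii° in E minor.

D#dim — ii° in C# minor, vii° in E minor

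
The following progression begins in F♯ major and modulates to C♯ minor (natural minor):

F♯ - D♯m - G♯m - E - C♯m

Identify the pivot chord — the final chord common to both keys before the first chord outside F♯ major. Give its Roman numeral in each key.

Chords diatonic to F♯ major: F♯, G♯m, A♯m, B, C♯, D♯m, E♯dim.
Reading the progression, the first chord not in that set is E, so the modulation leaves F♯ major there.
The chord immediately before E is G♯m, which is diatonic to both keys: ii in F♯ major and v in C♯ minor.

G♯m — ii in F♯ major, v in C♯ minor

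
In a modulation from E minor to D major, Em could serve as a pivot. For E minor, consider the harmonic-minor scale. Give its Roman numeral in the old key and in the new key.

i in E minor; ii in D major

The scale of E minor (harmonic minor) is E F# G A B C D#; E is degree 1, and the triad built there (E-G-B) is minor, so it is i.
The scale of D major is D E F# G A B C#; E is degree 2, and the triad built there (E-G-B) is minor, so it is ii.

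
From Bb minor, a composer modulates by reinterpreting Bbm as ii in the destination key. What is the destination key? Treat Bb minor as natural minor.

The numeral ii denotes a minor triad on scale degree 2. With Bb on degree 2, the tonic of the new key is Ab.
Degree 2 carries a minor triad in major keys, so the destination is Ab major.
Check: the diatonic triads of Ab major are Ab (I), Bbm (ii), Cm (iii), Db (IV), Eb (V), Fm (vi), Gdim (vii°) — Bbm is indeed ii.

Ab major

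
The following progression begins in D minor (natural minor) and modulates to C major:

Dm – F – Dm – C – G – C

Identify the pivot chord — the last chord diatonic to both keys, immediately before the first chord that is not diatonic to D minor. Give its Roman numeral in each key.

Chords diatonic to D minor: Dm, Edim, F, Gm, Am, Bb, C.
Reading the progression, the first chord not in that set is G, so the modulation leaves D minor there.
The chord immediately before G is C, which is diatonic to both keys: VII in D minor and I in C major.

C — VII in D minor, I in C major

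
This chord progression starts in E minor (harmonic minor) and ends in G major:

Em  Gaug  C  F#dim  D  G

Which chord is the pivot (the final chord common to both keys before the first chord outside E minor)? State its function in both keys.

F#dim — ii° in E minor, vii° in G major

Chords diatonic to E minor: Em, F#dim, Gaug, Am, B, C, D#dim.
Reading the progression, the first chord not in that set is D, so the modulation leaves E minor there.
The chord immediately before D is F#dim, which is diatonic to both keys: ii° in E minor and vii° in G major.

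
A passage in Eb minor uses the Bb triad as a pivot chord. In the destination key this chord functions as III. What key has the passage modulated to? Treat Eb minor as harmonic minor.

The numeral III denotes a major triad on scale degree 3. With Bb on degree 3, the tonic of the new key is G.
Degree 3 carries a major triad in natural-minor keys, so the destination is G minor.
Check: the diatonic triads of G minor (natural minor) are Gm (i), Adim (ii°), Bb (III), Cm (iv), Dm (v), Eb (VI), F (VII) — Bb is indeed III.

G minor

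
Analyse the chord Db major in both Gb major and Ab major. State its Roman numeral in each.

V in Gb major; IV in Ab major

The scale of Gb major is Gb Ab Bb Cb Db Eb F; Db is degree 5, and the triad built there (Db-F-Ab) is major, so it is V.
The scale of Ab major is Ab Bb C Db Eb F G; Db is degree 4, and the triad built there (Db-F-Ab) is major, so it is IV.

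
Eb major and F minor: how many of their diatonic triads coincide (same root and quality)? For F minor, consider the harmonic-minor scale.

1

Diatonic triads of Eb major: Eb (I), Fm (ii), Gm (iii), Ab (IV), Bb (V), Cm (vi), Ddim (vii°).
Diatonic triads of F minor (harmonic minor): Fm (i), Gdim (ii°), Abaug (III+), Bbm (iv), C (V), Db (VI), Edim (vii°).
Matching root and quality in both lists: Fm.
That gives 1 common triad.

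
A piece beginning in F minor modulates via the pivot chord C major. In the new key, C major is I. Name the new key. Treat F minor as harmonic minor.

The numeral I denotes a major triad on scale degree 1. With C on degree 1, the tonic of the new key is C.
Degree 1 carries a major triad in major keys, so the destination is C major.
Check: the diatonic triads of C major are C (I), Dm (ii), Em (iii), F (IV), G (V), Am (vi), Bdim (vii°) — C major is indeed I.

C major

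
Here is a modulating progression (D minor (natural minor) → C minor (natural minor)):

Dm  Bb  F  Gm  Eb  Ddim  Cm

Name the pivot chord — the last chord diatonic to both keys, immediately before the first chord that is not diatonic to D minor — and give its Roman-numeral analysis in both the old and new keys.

Gm — iv in D minor, v in C minor

Chords diatonic to D minor: Dm, Edim, F, Gm, Am, Bb, C.
Reading the progression, the first chord not in that set is Eb, so the modulation leaves D minor there.
The chord immediately before Eb is Gm, which is diatonic to both keys: iv in D minor and v in C minor.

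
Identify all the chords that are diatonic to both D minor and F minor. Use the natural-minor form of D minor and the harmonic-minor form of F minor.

Edim, C

Triads in D minor (natural minor): D minor (i), E diminished (ii°), F major (III), G minor (iv), A minor (v), Bb major (VI), C major (VII).
Triads in F minor (harmonic minor): F minor (i), G diminished (ii°), Ab augmented (III+), Bb minor (iv), C major (V), Db major (VI), E diminished (vii°).
Shared triads with their functions: E diminished (ii° in D minor, vii° in F minor); C major (VII in D minor, V in F minor).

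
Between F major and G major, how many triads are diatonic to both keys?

2

Diatonic triads of F major: F major (I), G minor (ii), A minor (iii), B♭ major (IV), C major (V), D minor (vi), E diminished (vii°).
Diatonic triads of G major: G major (I), A minor (ii), B minor (iii), C major (IV), D major (V), E minor (vi), F♯ diminished (vii°).
Matching root and quality in both lists: A minor, C major.
That gives 2 common triads.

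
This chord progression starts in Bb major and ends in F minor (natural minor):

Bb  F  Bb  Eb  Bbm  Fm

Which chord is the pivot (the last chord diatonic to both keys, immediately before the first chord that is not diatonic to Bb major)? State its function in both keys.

Eb — IV in Bb major, VII in F minor

Chords diatonic to Bb major: Bb, Cm, Dm, Eb, F, Gm, Adim.
Reading the progression, the first chord not in that set is Bbm, so the modulation leaves Bb major there.
The chord immediately before Bbm is Eb, which is diatonic to both keys: IV in Bb major and VII in F minor.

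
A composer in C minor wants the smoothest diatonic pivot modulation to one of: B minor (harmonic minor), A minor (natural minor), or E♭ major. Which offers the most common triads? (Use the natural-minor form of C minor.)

Triads of C minor (natural minor): C minor (i), D diminished (ii°), E♭ major (III), F minor (iv), G minor (v), A♭ major (VI), B♭ major (VII).
B minor (harmonic minor) shares 0: none.
A minor (natural minor) shares 0: none.
E♭ major shares 7: Cm, Ddim, E♭, Fm, Gm, A♭, B♭.
The most common triads (7) are shared with E♭ major.

E♭ major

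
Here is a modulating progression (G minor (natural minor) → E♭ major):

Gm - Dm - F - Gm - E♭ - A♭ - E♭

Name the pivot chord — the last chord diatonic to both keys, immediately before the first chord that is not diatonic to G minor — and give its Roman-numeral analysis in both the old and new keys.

E♭ — VI in G minor, I in E♭ major

Chords diatonic to G minor: Gm, Adim, B♭, Cm, Dm, E♭, F.
Reading the progression, the first chord not in that set is A♭, so the modulation leaves G minor there.
The chord immediately before A♭ is E♭, which is diatonic to both keys: VI in G minor and I in E♭ major.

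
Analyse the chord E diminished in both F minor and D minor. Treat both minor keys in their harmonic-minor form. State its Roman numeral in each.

vii° in F minor; ii° in D minor

The scale of F minor (harmonic minor) is F G Ab Bb C Db E; E is degree 7, and the triad built there (E-G-Bb) is diminished, so it is vii°.
The scale of D minor (harmonic minor) is D E F G A Bb C#; E is degree 2, and the triad built there (E-G-Bb) is diminished, so it is ii°.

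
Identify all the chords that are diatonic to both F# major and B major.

F#, G#m, B, D#m

Triads in F# major: F# (I), G#m (ii), A#m (iii), B (IV), C# (V), D#m (vi), E#dim (vii°).
Triads in B major: B (I), C#m (ii), D#m (iii), E (IV), F# (V), G#m (vi), A#dim (vii°).
Shared triads with their functions: F# (I in F# major, V in B major); G#m (ii in F# major, vi in B major); B (IV in F# major, I in B major); D#m (vi in F# major, iii in B major).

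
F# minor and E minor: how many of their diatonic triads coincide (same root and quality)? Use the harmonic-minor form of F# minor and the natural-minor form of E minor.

2

Diatonic triads of F# minor (harmonic minor): F#m (i), G#dim (ii°), Aaug (III+), Bm (iv), C# (V), D (VI), E#dim (vii°).
Diatonic triads of E minor (natural minor): Em (i), F#dim (ii°), G (III), Am (iv), Bm (v), C (VI), D (VII).
Matching root and quality in both lists: Bm, D.
That gives 2 common triads.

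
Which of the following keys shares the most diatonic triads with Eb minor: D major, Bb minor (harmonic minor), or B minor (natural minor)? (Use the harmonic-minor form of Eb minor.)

Triads of Eb minor (harmonic minor): Ebm (i), Fdim (ii°), Gbaug (III+), Abm (iv), Bb (V), Cb (VI), Ddim (vii°).
D major shares 0: none.
Bb minor (harmonic minor) shares 1: Ebm.
B minor (natural minor) shares 0: none.
The most common triads (1) are shared with Bb minor.

Bb minor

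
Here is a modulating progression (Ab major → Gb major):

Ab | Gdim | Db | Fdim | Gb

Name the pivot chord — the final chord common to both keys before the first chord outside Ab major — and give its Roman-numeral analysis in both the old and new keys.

Db — IV in Ab major, V in Gb major

Chords diatonic to Ab major: Ab, Bbm, Cm, Db, Eb, Fm, Gdim.
Reading the progression, the first chord not in that set is Fdim, so the modulation leaves Ab major there.
The chord immediately before Fdim is Db, which is diatonic to both keys: IV in Ab major and V in Gb major.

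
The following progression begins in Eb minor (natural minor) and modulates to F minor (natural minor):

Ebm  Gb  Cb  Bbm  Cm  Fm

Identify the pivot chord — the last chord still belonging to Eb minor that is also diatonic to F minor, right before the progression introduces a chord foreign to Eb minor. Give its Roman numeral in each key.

Bbm — v in Eb minor, iv in F minor

Chords diatonic to Eb minor: Ebm, Fdim, Gb, Abm, Bbm, Cb, Db.
Reading the progression, the first chord not in that set is Cm, so the modulation leaves Eb minor there.
The chord immediately before Cm is Bbm, which is diatonic to both keys: v in Eb minor and iv in F minor.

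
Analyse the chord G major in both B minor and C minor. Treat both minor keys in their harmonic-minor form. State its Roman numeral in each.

VI in B minor; V in C minor

The scale of B minor (harmonic minor) is B C# D E F# G A#; G is degree 6, and the triad built there (G-B-D) is major, so it is VI.
The scale of C minor (harmonic minor) is C D Eb F G Ab B; G is degree 5, and the triad built there (G-B-D) is major, so it is V.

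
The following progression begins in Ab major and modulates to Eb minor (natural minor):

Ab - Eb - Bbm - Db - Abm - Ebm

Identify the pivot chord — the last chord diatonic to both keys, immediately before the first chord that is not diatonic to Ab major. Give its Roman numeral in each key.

Db — IV in Ab major, VII in Eb minor

Chords diatonic to Ab major: Ab, Bbm, Cm, Db, Eb, Fm, Gdim.
Reading the progression, the first chord not in that set is Abm, so the modulation leaves Ab major there.
The chord immediately before Abm is Db, which is diatonic to both keys: IV in Ab major and VII in Eb minor.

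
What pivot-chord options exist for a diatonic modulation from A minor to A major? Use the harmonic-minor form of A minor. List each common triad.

E, G#dim

Triads in A minor (harmonic minor): A minor (i), B diminished (ii°), C augmented (III+), D minor (iv), E major (V), F major (VI), G# diminished (vii°).
Triads in A major: A major (I), B minor (ii), C# minor (iii), D major (IV), E major (V), F# minor (vi), G# diminished (vii°).
Shared triads with their functions: E major (V in A minor, V in A major); G# diminished (vii° in A minor, vii° in A major).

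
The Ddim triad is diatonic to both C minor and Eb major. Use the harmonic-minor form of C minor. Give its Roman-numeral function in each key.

ii° in C minor; vii° in Eb major

The scale of C minor (harmonic minor) is C D Eb F G Ab B; D is degree 2, and the triad built there (D-F-Ab) is diminished, so it is ii°.
The scale of Eb major is Eb F G Ab Bb C D; D is degree 7, and the triad built there (D-F-Ab) is diminished, so it is vii°.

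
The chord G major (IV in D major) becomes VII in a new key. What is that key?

The numeral VII denotes a major triad on scale degree 7. With G on degree 7, the tonic of the new key is A.
Degree 7 carries a major triad in natural-minor keys, so the destination is A minor.
Check: the diatonic triads of A minor (natural minor) are Am (i), Bdim (ii°), C (III), Dm (iv), Em (v), F (VI), G (VII) — G major is indeed VII.

A minor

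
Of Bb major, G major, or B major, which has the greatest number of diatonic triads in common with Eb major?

Bb major

Triads of Eb major: Eb (I), Fm (ii), Gm (iii), Ab (IV), Bb (V), Cm (vi), Ddim (vii°).
Bb major shares 4: Eb, Gm, Bb, Cm.
G major shares 0: none.
B major shares 0: none.
The most common triads (4) are shared with Bb major.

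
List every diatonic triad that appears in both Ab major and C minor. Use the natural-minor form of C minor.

Triads in Ab major: Ab (I), Bbm (ii), Cm (iii), Db (IV), Eb (V), Fm (vi), Gdim (vii°).
Triads in C minor (natural minor): Cm (i), Ddim (ii°), Eb (III), Fm (iv), Gm (v), Ab (VI), Bb (VII).
Shared triads with their functions: Ab (I in Ab major, VI in C minor); Cm (iii in Ab major, i in C minor); Eb (V in Ab major, III in C minor); Fm (vi in Ab major, iv in C minor).

Ab, Cm, Eb, Fm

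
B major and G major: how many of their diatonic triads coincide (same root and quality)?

Diatonic triads of B major: B major (I), C# minor (ii), D# minor (iii), E major (IV), F# major (V), G# minor (vi), A# diminished (vii°).
Diatonic triads of G major: G major (I), A minor (ii), B minor (iii), C major (IV), D major (V), E minor (vi), F# diminished (vii°).
No triad has the same root and quality in both keys.

0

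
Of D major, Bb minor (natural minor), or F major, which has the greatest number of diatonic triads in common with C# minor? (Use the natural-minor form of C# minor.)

D major

Triads of C# minor (natural minor): C#m (i), D#dim (ii°), E (III), F#m (iv), G#m (v), A (VI), B (VII).
D major shares 2: F#m, A.
Bb minor (natural minor) shares 0: none.
F major shares 0: none.
The most common triads (2) are shared with D major.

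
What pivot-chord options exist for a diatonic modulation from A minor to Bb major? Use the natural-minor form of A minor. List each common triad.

Dm, F

Triads in A minor (natural minor): A minor (i), B diminished (ii°), C major (III), D minor (iv), E minor (v), F major (VI), G major (VII).
Triads in Bb major: Bb major (I), C minor (ii), D minor (iii), Eb major (IV), F major (V), G minor (vi), A diminished (vii°).
Shared triads with their functions: D minor (iv in A minor, iii in Bb major); F major (VI in A minor, V in Bb major).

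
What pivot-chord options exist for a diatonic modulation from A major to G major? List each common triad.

Triads in A major: A (I), Bm (ii), C#m (iii), D (IV), E (V), F#m (vi), G#dim (vii°).
Triads in G major: G (I), Am (ii), Bm (iii), C (IV), D (V), Em (vi), F#dim (vii°).
Shared triads with their functions: Bm (ii in A major, iii in G major); D (IV in A major, V in G major).

Bm, D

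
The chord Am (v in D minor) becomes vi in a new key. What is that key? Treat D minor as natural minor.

C major

The numeral vi denotes a minor triad on scale degree 6. With A on degree 6, the tonic of the new key is C.
Degree 6 carries a minor triad in major keys, so the destination is C major.
Check: the diatonic triads of C major are C (I), Dm (ii), Em (iii), F (IV), G (V), Am (vi), Bdim (vii°) — Am is indeed vi.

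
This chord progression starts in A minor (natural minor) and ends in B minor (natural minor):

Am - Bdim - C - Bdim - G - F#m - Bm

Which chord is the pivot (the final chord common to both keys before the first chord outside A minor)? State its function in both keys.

G — VII in A minor, VI in B minor

Chords diatonic to A minor: Am, Bdim, C, Dm, Em, F, G.
Reading the progression, the first chord not in that set is F#m, so the modulation leaves A minor there.
The chord immediately before F#m is G, which is diatonic to both keys: VII in A minor and VI in B minor.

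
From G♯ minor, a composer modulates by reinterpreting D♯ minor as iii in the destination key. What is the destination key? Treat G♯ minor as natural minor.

B major

The numeral iii denotes a minor triad on scale degree 3. With D♯ on degree 3, the tonic of the new key is B.
Degree 3 carries a minor triad in major keys, so the destination is B major.
Check: the diatonic triads of B major are B (I), C♯m (ii), D♯m (iii), E (IV), F♯ (V), G♯m (vi), A♯dim (vii°) — D♯ minor is indeed iii.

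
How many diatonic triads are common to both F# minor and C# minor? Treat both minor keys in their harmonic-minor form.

Diatonic triads of F# minor (harmonic minor): F#m (i), G#dim (ii°), Aaug (III+), Bm (iv), C# (V), D (VI), E#dim (vii°).
Diatonic triads of C# minor (harmonic minor): C#m (i), D#dim (ii°), Eaug (III+), F#m (iv), G# (V), A (VI), B#dim (vii°).
Matching root and quality in both lists: F#m.
That gives 1 common triad.

1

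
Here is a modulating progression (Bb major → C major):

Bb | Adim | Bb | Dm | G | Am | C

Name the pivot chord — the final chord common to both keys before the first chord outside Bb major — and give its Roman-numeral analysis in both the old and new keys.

Dm — iii in Bb major, ii in C major

Chords diatonic to Bb major: Bb, Cm, Dm, Eb, F, Gm, Adim.
Reading the progression, the first chord not in that set is G, so the modulation leaves Bb major there.
The chord immediately before G is Dm, which is diatonic to both keys: iii in Bb major and ii in C major.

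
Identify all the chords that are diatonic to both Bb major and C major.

Dm, F

Triads in Bb major: Bb major (I), C minor (ii), D minor (iii), Eb major (IV), F major (V), G minor (vi), A diminished (vii°).
Triads in C major: C major (I), D minor (ii), E minor (iii), F major (IV), G major (V), A minor (vi), B diminished (vii°).
Shared triads with their functions: D minor (iii in Bb major, ii in C major); F major (V in Bb major, IV in C major).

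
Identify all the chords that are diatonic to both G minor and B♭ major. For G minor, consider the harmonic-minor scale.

Triads in G minor (harmonic minor): G minor (i), A diminished (ii°), B♭ augmented (III+), C minor (iv), D major (V), E♭ major (VI), F♯ diminished (vii°).
Triads in B♭ major: B♭ major (I), C minor (ii), D minor (iii), E♭ major (IV), F major (V), G minor (vi), A diminished (vii°).
Shared triads with their functions: G minor (i in G minor, vi in B♭ major); A diminished (ii° in G minor, vii° in B♭ major); C minor (iv in G minor, ii in B♭ major); E♭ major (VI in G minor, IV in B♭ major).

Gm, Adim, Cm, E♭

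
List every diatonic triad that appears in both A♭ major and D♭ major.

Triads in A♭ major: A♭ (I), B♭m (ii), Cm (iii), D♭ (IV), E♭ (V), Fm (vi), Gdim (vii°).
Triads in D♭ major: D♭ (I), E♭m (ii), Fm (iii), G♭ (IV), A♭ (V), B♭m (vi), Cdim (vii°).
Shared triads with their functions: A♭ (I in A♭ major, V in D♭ major); B♭m (ii in A♭ major, vi in D♭ major); D♭ (IV in A♭ major, I in D♭ major); Fm (vi in A♭ major, iii in D♭ major).

A♭, B♭m, D♭, Fm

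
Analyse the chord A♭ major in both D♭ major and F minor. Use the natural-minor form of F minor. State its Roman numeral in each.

The scale of D♭ major is D♭ E♭ F G♭ A♭ B♭ C; A♭ is degree 5, and the triad built there (A♭-C-E♭) is major, so it is V.
The scale of F minor (natural minor) is F G A♭ B♭ C D♭ E♭; A♭ is degree 3, and the triad built there (A♭-C-E♭) is major, so it is III.

V in D♭ major; III in F minor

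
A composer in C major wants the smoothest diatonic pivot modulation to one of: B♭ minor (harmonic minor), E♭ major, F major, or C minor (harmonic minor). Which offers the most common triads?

F major

Triads of C major: C (I), Dm (ii), Em (iii), F (IV), G (V), Am (vi), Bdim (vii°).
B♭ minor (harmonic minor) shares 1: F.
E♭ major shares 0: none.
F major shares 4: C, Dm, F, Am.
C minor (harmonic minor) shares 2: G, Bdim.
The most common triads (4) are shared with F major.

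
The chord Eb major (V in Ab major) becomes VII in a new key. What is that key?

The numeral VII denotes a major triad on scale degree 7. With Eb on degree 7, the tonic of the new key is F.
Degree 7 carries a major triad in natural-minor keys, so the destination is F minor.
Check: the diatonic triads of F minor (natural minor) are Fm (i), Gdim (ii°), Ab (III), Bbm (iv), Cm (v), Db (VI), Eb (VII) — Eb major is indeed VII.

F minor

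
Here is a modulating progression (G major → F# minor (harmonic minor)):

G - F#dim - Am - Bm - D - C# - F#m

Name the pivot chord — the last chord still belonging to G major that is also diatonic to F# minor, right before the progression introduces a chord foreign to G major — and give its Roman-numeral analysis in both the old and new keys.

D — V in G major, VI in F# minor

Chords diatonic to G major: G, Am, Bm, C, D, Em, F#dim.
Reading the progression, the first chord not in that set is C#, so the modulation leaves G major there.
The chord immediately before C# is D, which is diatonic to both keys: V in G major and VI in F# minor.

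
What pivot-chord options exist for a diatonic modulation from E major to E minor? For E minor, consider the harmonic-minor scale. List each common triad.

B, D#dim

Triads in E major: E (I), F#m (ii), G#m (iii), A (IV), B (V), C#m (vi), D#dim (vii°).
Triads in E minor (harmonic minor): Em (i), F#dim (ii°), Gaug (III+), Am (iv), B (V), C (VI), D#dim (vii°).
Shared triads with their functions: B (V in E major, V in E minor); D#dim (vii° in E major, vii° in E minor).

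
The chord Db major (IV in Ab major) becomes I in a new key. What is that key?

The numeral I denotes a major triad on scale degree 1. With Db on degree 1, the tonic of the new key is Db.
Degree 1 carries a major triad in major keys, so the destination is Db major.
Check: the diatonic triads of Db major are Db (I), Ebm (ii), Fm (iii), Gb (IV), Ab (V), Bbm (vi), Cdim (vii°) — Db major is indeed I.

Db major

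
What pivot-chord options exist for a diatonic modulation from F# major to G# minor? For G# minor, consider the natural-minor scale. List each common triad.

Triads in F# major: F# (I), G#m (ii), A#m (iii), B (IV), C# (V), D#m (vi), E#dim (vii°).
Triads in G# minor (natural minor): G#m (i), A#dim (ii°), B (III), C#m (iv), D#m (v), E (VI), F# (VII).
Shared triads with their functions: F# (I in F# major, VII in G# minor); G#m (ii in F# major, i in G# minor); B (IV in F# major, III in G# minor); D#m (vi in F# major, v in G# minor).

F#, G#m, B, D#m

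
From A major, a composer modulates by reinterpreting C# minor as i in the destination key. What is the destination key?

C# minor

The numeral i denotes a minor triad on scale degree 1. With C# on degree 1, the tonic of the new key is C#.
Degree 1 carries a minor triad in minor keys, so the destination is C# minor.
Check: the diatonic triads of C# minor (natural minor) are C#m (i), D#dim (ii°), E (III), F#m (iv), G#m (v), A (VI), B (VII) — C# minor is indeed i.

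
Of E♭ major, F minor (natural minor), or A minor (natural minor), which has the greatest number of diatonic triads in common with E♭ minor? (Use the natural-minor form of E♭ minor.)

Triads of E♭ minor (natural minor): E♭ minor (i), F diminished (ii°), G♭ major (III), A♭ minor (iv), B♭ minor (v), C♭ major (VI), D♭ major (VII).
E♭ major shares 0: none.
F minor (natural minor) shares 2: B♭m, D♭.
A minor (natural minor) shares 0: none.
The most common triads (2) are shared with F minor.

F minor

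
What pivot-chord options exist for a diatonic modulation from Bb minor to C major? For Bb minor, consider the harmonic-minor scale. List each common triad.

Triads in Bb minor (harmonic minor): Bbm (i), Cdim (ii°), Dbaug (III+), Ebm (iv), F (V), Gb (VI), Adim (vii°).
Triads in C major: C (I), Dm (ii), Em (iii), F (IV), G (V), Am (vi), Bdim (vii°).
Shared triads with their functions: F (V in Bb minor, IV in C major).

F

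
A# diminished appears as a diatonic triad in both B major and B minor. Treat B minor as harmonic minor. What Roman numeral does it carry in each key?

vii° in B major; vii° in B minor

The scale of B major is B C# D# E F# G# A#; A# is degree 7, and the triad built there (A#-C#-E) is diminished, so it is vii°.
The scale of B minor (harmonic minor) is B C# D E F# G A#; A# is degree 7, and the triad built there (A#-C#-E) is diminished, so it is vii°.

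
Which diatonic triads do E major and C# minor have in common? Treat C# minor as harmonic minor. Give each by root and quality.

F#m, A, C#m, D#dim

Triads in E major: E major (I), F# minor (ii), G# minor (iii), A major (IV), B major (V), C# minor (vi), D# diminished (vii°).
Triads in C# minor (harmonic minor): C# minor (i), D# diminished (ii°), E augmented (III+), F# minor (iv), G# major (V), A major (VI), B# diminished (vii°).
Shared triads with their functions: F# minor (ii in E major, iv in C# minor); A major (IV in E major, VI in C# minor); C# minor (vi in E major, i in C# minor); D# diminished (vii° in E major, ii° in C# minor).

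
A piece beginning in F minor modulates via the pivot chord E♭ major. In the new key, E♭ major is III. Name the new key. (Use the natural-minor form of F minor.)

The numeral III denotes a major triad on scale degree 3. With E♭ on degree 3, the tonic of the new key is C.
Degree 3 carries a major triad in natural-minor keys, so the destination is C minor.
Check: the diatonic triads of C minor (natural minor) are Cm (i), Ddim (ii°), E♭ (III), Fm (iv), Gm (v), A♭ (VI), B♭ (VII) — E♭ major is indeed III.

C minor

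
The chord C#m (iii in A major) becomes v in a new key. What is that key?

The numeral v denotes a minor triad on scale degree 5. With C# on degree 5, the tonic of the new key is F#.
Degree 5 carries a minor triad in natural-minor keys, so the destination is F# minor.
Check: the diatonic triads of F# minor (natural minor) are F#m (i), G#dim (ii°), A (III), Bm (iv), C#m (v), D (VI), E (VII) — C#m is indeed v.

F# minor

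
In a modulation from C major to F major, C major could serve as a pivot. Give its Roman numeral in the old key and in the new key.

I in C major; V in F major

The scale of C major is C D E F G A B; C is degree 1, and the triad built there (C-E-G) is major, so it is I.
The scale of F major is F G A B♭ C D E; C is degree 5, and the triad built there (C-E-G) is major, so it is V.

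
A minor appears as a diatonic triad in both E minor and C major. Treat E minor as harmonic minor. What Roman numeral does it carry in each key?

The scale of E minor (harmonic minor) is E F# G A B C D#; A is degree 4, and the triad built there (A-C-E) is minor, so it is iv.
The scale of C major is C D E F G A B; A is degree 6, and the triad built there (A-C-E) is minor, so it is vi.

iv in E minor; vi in C major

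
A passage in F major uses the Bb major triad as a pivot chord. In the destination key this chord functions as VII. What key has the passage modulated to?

The numeral VII denotes a major triad on scale degree 7. With Bb on degree 7, the tonic of the new key is C.
Degree 7 carries a major triad in natural-minor keys, so the destination is C minor.
Check: the diatonic triads of C minor (natural minor) are Cm (i), Ddim (ii°), Eb (III), Fm (iv), Gm (v), Ab (VI), Bb (VII) — Bb major is indeed VII.

C minor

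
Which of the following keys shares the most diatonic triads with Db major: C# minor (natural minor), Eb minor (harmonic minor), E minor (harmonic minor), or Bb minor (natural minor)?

Triads of Db major: Db major (I), Eb minor (ii), F minor (iii), Gb major (IV), Ab major (V), Bb minor (vi), C diminished (vii°).
C# minor (natural minor) shares 0: none.
Eb minor (harmonic minor) shares 1: Ebm.
E minor (harmonic minor) shares 0: none.
Bb minor (natural minor) shares 7: Db, Ebm, Fm, Gb, Ab, Bbm, Cdim.
The most common triads (7) are shared with Bb minor.

Bb minor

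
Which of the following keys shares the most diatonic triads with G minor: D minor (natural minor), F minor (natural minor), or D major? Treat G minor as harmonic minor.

Triads of G minor (harmonic minor): Gm (i), Adim (ii°), Bbaug (III+), Cm (iv), D (V), Eb (VI), F#dim (vii°).
D minor (natural minor) shares 1: Gm.
F minor (natural minor) shares 2: Cm, Eb.
D major shares 1: D.
The most common triads (2) are shared with F minor.

F minor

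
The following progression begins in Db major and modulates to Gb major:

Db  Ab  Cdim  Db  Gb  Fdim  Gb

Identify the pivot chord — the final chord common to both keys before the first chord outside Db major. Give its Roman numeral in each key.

Chords diatonic to Db major: Db, Ebm, Fm, Gb, Ab, Bbm, Cdim.
Reading the progression, the first chord not in that set is Fdim, so the modulation leaves Db major there.
The chord immediately before Fdim is Gb, which is diatonic to both keys: IV in Db major and I in Gb major.

Gb — IV in Db major, I in Gb major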